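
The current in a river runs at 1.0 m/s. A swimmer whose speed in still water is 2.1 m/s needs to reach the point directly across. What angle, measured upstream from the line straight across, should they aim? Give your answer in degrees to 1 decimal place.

28.4°

To cancel the current, the upstream component of the swimmer's velocity must equal the flow: 2.1 sin θ = 1.0.
sin θ = 1.0 / 2.1 = 0.4762.
θ = arcsin(0.4762) = 28.437°.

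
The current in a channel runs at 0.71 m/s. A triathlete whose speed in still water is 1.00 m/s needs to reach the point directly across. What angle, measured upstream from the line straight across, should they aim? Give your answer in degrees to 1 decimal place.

45.2°

To cancel the current, the upstream component of the triathlete's velocity must equal the flow: 1.00 sin θ = 0.71.
sin θ = 0.71 / 1.00 = 0.7100.
θ = arcsin(0.7100) = 45.235°.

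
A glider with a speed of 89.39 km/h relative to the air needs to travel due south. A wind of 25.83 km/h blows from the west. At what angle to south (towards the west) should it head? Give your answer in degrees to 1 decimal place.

The wind pushes perpendicular to the desired track; the heading must have a component into the wind equal to 25.83 km/h: 89.39 sin θ = 25.83.
sin θ = 0.2890, so θ = 16.796°.

16.8°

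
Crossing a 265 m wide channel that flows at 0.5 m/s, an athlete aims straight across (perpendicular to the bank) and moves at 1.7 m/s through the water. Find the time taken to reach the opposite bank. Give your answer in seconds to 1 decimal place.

155.9 s

The component of the athlete's velocity perpendicular to the bank is 1.7 m/s.
The flow acts along the bank and has no component across it.
Time = 265 / 1.700 = 155.882 s.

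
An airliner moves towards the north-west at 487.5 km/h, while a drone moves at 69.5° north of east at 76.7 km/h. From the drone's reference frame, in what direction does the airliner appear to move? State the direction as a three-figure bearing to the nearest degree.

Taking east as x and north as y: airliner velocity = (-344.715, 344.715) km/h; drone velocity = (26.861, 71.843) km/h.
Velocity of airliner relative to drone = (-344.715, 344.715) − (26.861, 71.843) = (-371.575, 272.872) km/h.
Bearing = atan2(-371.58, 272.87) = 306.29° clockwise from north.

306°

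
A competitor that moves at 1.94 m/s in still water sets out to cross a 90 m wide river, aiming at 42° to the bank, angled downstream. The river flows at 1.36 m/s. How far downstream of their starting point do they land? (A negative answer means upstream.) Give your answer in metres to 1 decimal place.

Perpendicular speed = 1.298 m/s; crossing time = 90 / 1.298 = 69.331 s.
Net downstream speed = 2.802 m/s.
Drift = 2.802 × 69.331 = 194.246 m (downstream).

194.2 m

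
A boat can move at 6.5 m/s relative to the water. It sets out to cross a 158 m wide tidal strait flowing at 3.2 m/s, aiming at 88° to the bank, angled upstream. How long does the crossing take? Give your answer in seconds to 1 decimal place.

The component of the boat's velocity perpendicular to the bank is 6.5 × sin 88° = 6.496 m/s.
The flow acts along the bank and has no component across it.
Time = 158 / 6.496 = 24.323 s.

24.3 s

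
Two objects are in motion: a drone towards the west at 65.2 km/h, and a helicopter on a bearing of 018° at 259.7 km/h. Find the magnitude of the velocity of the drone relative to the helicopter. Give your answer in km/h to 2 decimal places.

286.64 km/h

Taking east as x and north as y: drone velocity = (-65.200, 0.000) km/h; helicopter velocity = (80.252, 246.989) km/h.
Velocity of drone relative to helicopter = (-65.200, 0.000) − (80.252, 246.989) = (-145.452, -246.989) km/h.
Magnitude = |(-145.452, -246.989)| = 286.636 km/h.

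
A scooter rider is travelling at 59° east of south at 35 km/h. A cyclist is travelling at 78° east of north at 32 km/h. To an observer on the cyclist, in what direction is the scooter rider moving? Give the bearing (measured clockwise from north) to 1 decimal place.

183.0°

Taking east as x and north as y: scooter rider velocity = (30.001, -18.026) km/h; cyclist velocity = (31.301, 6.653) km/h.
Velocity of scooter rider relative to cyclist = (30.001, -18.026) − (31.301, 6.653) = (-1.300, -24.680) km/h.
Bearing = atan2(-1.30, -24.68) = 183.01° clockwise from north.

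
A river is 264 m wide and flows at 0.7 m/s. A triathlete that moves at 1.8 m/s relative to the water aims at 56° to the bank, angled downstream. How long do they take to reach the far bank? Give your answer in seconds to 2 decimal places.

176.91 s

The component of the triathlete's velocity perpendicular to the bank is 1.8 × sin 56° = 1.492 m/s.
The current is parallel to the bank, so it does not affect the crossing time.
Time = 264 / 1.492 = 176.912 s.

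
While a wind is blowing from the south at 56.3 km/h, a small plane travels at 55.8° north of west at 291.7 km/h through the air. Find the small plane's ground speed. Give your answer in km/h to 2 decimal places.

Taking east as x and north as y: velocity relative to the air = (-163.960, 241.259) km/h; the air relative to ground = (0.000, 56.300) km/h.
Velocity relative to ground = (-163.960, 241.259) + (0.000, 56.300) = (-163.960, 297.559) km/h.
Speed = |(-163.960, 297.559)| = 339.742 km/h.

339.74 km/h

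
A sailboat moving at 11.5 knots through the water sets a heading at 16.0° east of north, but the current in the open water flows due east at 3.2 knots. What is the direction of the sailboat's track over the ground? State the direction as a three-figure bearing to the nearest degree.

030°

Taking east as x and north as y: velocity relative to the water = (3.170, 11.055) knots; the water relative to ground = (3.200, 0.000) knots.
Velocity relative to ground = (3.170, 11.055) + (3.200, 0.000) = (6.370, 11.055) knots.
Bearing = atan2(6.37, 11.05) = 29.95° clockwise from north.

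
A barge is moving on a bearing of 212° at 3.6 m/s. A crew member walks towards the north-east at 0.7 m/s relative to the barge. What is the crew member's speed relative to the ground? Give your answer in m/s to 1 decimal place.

Taking east as x and north as y: barge velocity = (-1.908, -3.053) m/s; crew member velocity relative to barge = (0.495, 0.495) m/s.
Velocity relative to ground = (-1.908, -3.053) + (0.495, 0.495) = (-1.413, -2.558) m/s.
Speed = |(-1.413, -2.558)| = 2.922 m/s.

2.9 m/s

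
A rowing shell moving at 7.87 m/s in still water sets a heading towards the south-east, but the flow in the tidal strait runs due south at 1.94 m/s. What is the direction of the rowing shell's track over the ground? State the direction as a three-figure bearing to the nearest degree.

Taking east as x and north as y: velocity relative to the water = (5.565, -5.565) m/s; the water relative to ground = (0.000, -1.940) m/s.
Velocity relative to ground = (5.565, -5.565) + (0.000, -1.940) = (5.565, -7.505) m/s.
Bearing = atan2(5.56, -7.50) = 143.44° clockwise from north.

143°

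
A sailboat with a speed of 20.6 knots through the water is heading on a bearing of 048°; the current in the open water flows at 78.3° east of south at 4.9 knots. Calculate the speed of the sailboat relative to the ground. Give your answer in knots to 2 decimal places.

Taking east as x and north as y: velocity relative to the water = (15.309, 13.784) knots; the water relative to ground = (4.798, -0.994) knots.
Velocity relative to ground = (15.309, 13.784) + (4.798, -0.994) = (20.107, 12.790) knots.
Speed = |(20.107, 12.790)| = 23.830 knots.

23.83 knots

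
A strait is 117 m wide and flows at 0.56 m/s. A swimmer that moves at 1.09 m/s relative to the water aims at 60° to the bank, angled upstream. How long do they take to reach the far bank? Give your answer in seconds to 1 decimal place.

123.9 s

The component of the swimmer's velocity perpendicular to the bank is 1.09 × sin 60° = 0.944 m/s.
The flow acts along the bank and has no component across it.
Time = 117 / 0.944 = 123.945 s.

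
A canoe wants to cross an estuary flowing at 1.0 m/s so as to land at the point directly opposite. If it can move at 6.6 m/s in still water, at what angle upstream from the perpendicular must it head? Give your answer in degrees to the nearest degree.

9°

To cancel the current, the upstream component of the canoe's velocity must equal the flow: 6.6 sin θ = 1.0.
sin θ = 1.0 / 6.6 = 0.1515.
θ = arcsin(0.1515) = 8.715°.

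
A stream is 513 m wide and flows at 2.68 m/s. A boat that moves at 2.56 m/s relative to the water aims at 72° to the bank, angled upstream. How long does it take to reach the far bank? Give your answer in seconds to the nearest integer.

211 s

The component of the boat's velocity perpendicular to the bank is 2.56 × sin 72° = 2.435 m/s.
The flow acts along the bank and has no component across it.
Time = 513 / 2.435 = 210.703 s.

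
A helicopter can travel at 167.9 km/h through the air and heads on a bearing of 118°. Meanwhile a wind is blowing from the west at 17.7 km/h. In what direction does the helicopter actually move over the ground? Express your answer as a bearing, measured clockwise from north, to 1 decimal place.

115.4°

Taking east as x and north as y: velocity relative to the air = (148.247, -78.824) km/h; the air relative to ground = (17.700, 0.000) km/h.
Velocity relative to ground = (148.247, -78.824) + (17.700, 0.000) = (165.947, -78.824) km/h.
Bearing = atan2(165.95, -78.82) = 115.41° clockwise from north.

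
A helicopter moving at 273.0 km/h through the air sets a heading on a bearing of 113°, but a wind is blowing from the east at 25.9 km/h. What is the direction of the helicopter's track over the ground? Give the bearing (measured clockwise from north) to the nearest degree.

Taking east as x and north as y: velocity relative to the air = (251.298, -106.670) km/h; the air relative to ground = (-25.900, 0.000) km/h.
Velocity relative to ground = (251.298, -106.670) + (-25.900, 0.000) = (225.398, -106.670) km/h.
Bearing = atan2(225.40, -106.67) = 115.33° clockwise from north.

115°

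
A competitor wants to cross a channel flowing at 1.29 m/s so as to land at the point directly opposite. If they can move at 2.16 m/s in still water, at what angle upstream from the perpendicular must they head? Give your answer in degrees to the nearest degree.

37°

To cancel the current, the upstream component of the competitor's velocity must equal the flow: 2.16 sin θ = 1.29.
sin θ = 1.29 / 2.16 = 0.5972.
θ = arcsin(0.5972) = 36.671°.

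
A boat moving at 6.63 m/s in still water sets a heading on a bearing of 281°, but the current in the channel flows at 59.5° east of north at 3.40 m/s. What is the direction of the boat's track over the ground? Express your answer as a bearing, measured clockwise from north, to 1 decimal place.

309.9°

Taking east as x and north as y: velocity relative to the water = (-6.508, 1.265) m/s; the water relative to ground = (2.930, 1.726) m/s.
Velocity relative to ground = (-6.508, 1.265) + (2.930, 1.726) = (-3.579, 2.991) m/s.
Bearing = atan2(-3.58, 2.99) = 309.89° clockwise from north.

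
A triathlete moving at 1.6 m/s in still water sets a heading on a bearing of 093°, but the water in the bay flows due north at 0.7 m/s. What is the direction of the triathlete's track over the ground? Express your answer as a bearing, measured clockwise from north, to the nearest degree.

069°

Taking east as x and north as y: velocity relative to the water = (1.598, -0.084) m/s; the water relative to ground = (0.000, 0.700) m/s.
Velocity relative to ground = (1.598, -0.084) + (0.000, 0.700) = (1.598, 0.616) m/s.
Bearing = atan2(1.60, 0.62) = 68.91° clockwise from north.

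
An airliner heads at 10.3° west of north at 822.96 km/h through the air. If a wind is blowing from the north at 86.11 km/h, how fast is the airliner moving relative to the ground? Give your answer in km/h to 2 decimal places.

738.40 km/h

Taking east as x and north as y: velocity relative to the air = (-147.147, 809.698) km/h; the air relative to ground = (0.000, -86.110) km/h.
Velocity relative to ground = (-147.147, 809.698) + (0.000, -86.110) = (-147.147, 723.588) km/h.
Speed = |(-147.147, 723.588)| = 738.398 km/h.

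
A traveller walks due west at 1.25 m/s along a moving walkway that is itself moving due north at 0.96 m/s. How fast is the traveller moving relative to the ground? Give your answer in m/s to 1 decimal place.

Taking east as x and north as y: moving walkway velocity = (0.000, 0.960) m/s; traveller velocity relative to moving walkway = (-1.250, 0.000) m/s.
Velocity relative to ground = (0.000, 0.960) + (-1.250, 0.000) = (-1.250, 0.960) m/s.
Speed = |(-1.250, 0.960)| = 1.576 m/s.

1.6 m/s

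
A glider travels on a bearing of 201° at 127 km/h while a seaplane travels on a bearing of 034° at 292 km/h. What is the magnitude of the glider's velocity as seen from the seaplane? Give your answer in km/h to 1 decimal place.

Taking east as x and north as y: glider velocity = (-45.513, -118.565) km/h; seaplane velocity = (163.284, 242.079) km/h.
Velocity of glider relative to seaplane = (-45.513, -118.565) − (163.284, 242.079) = (-208.797, -360.644) km/h.
Magnitude = |(-208.797, -360.644)| = 416.725 km/h.

416.7 km/h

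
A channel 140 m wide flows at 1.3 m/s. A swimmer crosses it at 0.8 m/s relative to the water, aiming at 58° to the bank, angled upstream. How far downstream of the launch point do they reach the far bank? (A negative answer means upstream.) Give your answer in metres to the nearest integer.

181 m

Perpendicular speed = 0.678 m/s; crossing time = 140 / 0.678 = 206.356 s.
Net downstream speed = 0.876 m/s.
Drift = 0.876 × 206.356 = 180.781 m (downstream).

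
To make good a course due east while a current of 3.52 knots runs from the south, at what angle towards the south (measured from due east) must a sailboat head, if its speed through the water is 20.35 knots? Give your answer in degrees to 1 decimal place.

The current pushes perpendicular to the desired track; the heading must have a component into the current equal to 3.52 knots: 20.35 sin θ = 3.52.
sin θ = 0.1730, so θ = 9.961°.

10.0°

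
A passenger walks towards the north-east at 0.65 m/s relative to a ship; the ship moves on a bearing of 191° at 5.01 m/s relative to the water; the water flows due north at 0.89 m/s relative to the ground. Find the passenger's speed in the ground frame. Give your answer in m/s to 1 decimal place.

3.6 m/s

In east/north components (m/s): passenger relative to ship = (0.460, 0.460); ship relative to water = (-0.956, -4.918); water relative to ground = (0.000, 0.890).
Sum = (-0.496, -3.568) m/s.
Speed = |(-0.496, -3.568)| = 3.603 m/s.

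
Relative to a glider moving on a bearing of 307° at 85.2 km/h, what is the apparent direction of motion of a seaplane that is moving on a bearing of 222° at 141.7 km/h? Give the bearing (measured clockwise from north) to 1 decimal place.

189.7°

Taking east as x and north as y: seaplane velocity = (-94.816, -105.304) km/h; glider velocity = (-68.044, 51.275) km/h.
Velocity of seaplane relative to glider = (-94.816, -105.304) − (-68.044, 51.275) = (-26.772, -156.578) km/h.
Bearing = atan2(-26.77, -156.58) = 189.70° clockwise from north.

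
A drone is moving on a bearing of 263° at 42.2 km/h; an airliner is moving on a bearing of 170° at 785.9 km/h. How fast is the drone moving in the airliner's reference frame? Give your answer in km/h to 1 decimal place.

789.2 km/h

Taking east as x and north as y: drone velocity = (-41.885, -5.143) km/h; airliner velocity = (136.470, -773.960) km/h.
Velocity of drone relative to airliner = (-41.885, -5.143) − (136.470, -773.960) = (-178.356, 768.818) km/h.
Magnitude = |(-178.356, 768.818)| = 789.234 km/h.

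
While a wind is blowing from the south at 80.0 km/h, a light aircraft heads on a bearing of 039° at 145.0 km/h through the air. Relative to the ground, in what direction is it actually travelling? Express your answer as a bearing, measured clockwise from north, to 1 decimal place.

025.3°

Taking east as x and north as y: velocity relative to the air = (91.251, 112.686) km/h; the air relative to ground = (0.000, 80.000) km/h.
Velocity relative to ground = (91.251, 112.686) + (0.000, 80.000) = (91.251, 192.686) km/h.
Bearing = atan2(91.25, 192.69) = 25.34° clockwise from north.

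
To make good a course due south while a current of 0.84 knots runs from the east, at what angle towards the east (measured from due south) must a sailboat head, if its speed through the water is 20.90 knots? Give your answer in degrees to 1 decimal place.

2.3°

The current pushes perpendicular to the desired track; the heading must have a component into the current equal to 0.84 knots: 20.90 sin θ = 0.84.
sin θ = 0.0402, so θ = 2.303°.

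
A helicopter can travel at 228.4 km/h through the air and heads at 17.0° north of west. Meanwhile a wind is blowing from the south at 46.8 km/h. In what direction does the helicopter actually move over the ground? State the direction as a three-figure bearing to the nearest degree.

297°

Taking east as x and north as y: velocity relative to the air = (-218.420, 66.778) km/h; the air relative to ground = (0.000, 46.800) km/h.
Velocity relative to ground = (-218.420, 66.778) + (0.000, 46.800) = (-218.420, 113.578) km/h.
Bearing = atan2(-218.42, 113.58) = 297.47° clockwise from north.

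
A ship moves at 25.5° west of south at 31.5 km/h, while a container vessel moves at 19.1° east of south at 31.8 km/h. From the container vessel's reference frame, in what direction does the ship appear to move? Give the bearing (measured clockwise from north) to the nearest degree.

274°

Taking east as x and north as y: ship velocity = (-13.561, -28.431) km/h; container vessel velocity = (10.406, -30.049) km/h.
Velocity of ship relative to container vessel = (-13.561, -28.431) − (10.406, -30.049) = (-23.967, 1.618) km/h.
Bearing = atan2(-23.97, 1.62) = 273.86° clockwise from north.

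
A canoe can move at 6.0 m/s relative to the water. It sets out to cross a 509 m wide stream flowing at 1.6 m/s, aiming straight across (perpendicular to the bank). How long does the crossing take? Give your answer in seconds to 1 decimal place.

The component of the canoe's velocity perpendicular to the bank is 6.0 m/s.
The current is parallel to the bank, so it does not affect the crossing time.
Time = 509 / 6.000 = 84.833 s.

84.8 s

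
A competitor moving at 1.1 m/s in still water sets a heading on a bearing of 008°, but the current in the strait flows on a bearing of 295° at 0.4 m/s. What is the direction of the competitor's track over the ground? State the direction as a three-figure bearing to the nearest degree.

Taking east as x and north as y: velocity relative to the water = (0.153, 1.089) m/s; the water relative to ground = (-0.363, 0.169) m/s.
Velocity relative to ground = (0.153, 1.089) + (-0.363, 0.169) = (-0.209, 1.258) m/s.
Bearing = atan2(-0.21, 1.26) = 350.55° clockwise from north.

351°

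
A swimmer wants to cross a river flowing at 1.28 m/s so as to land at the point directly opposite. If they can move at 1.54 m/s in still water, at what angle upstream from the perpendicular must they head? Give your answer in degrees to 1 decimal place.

56.2°

To cancel the current, the upstream component of the swimmer's velocity must equal the flow: 1.54 sin θ = 1.28.
sin θ = 1.28 / 1.54 = 0.8312.
θ = arcsin(0.8312) = 56.219°.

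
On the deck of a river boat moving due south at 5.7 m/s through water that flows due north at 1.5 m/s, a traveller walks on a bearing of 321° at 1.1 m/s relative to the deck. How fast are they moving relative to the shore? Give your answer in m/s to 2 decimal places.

In east/north components (m/s): traveller relative to river boat = (-0.692, 0.855); river boat relative to water = (0.000, -5.700); water relative to ground = (0.000, 1.500).
Sum = (-0.692, -3.345) m/s.
Speed = |(-0.692, -3.345)| = 3.416 m/s.

3.42 m/s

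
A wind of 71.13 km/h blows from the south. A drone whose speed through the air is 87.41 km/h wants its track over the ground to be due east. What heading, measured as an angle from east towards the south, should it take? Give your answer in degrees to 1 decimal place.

54.5°

The wind pushes perpendicular to the desired track; the heading must have a component into the wind equal to 71.13 km/h: 87.41 sin θ = 71.13.
sin θ = 0.8138, so θ = 54.464°.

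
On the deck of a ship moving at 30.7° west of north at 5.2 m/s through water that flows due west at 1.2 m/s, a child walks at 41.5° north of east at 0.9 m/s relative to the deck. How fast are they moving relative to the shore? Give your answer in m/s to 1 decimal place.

6.0 m/s

In east/north components (m/s): child relative to ship = (0.674, 0.596); ship relative to water = (-2.655, 4.471); water relative to ground = (-1.200, 0.000).
Sum = (-3.181, 5.068) m/s.
Speed = |(-3.181, 5.068)| = 5.983 m/s.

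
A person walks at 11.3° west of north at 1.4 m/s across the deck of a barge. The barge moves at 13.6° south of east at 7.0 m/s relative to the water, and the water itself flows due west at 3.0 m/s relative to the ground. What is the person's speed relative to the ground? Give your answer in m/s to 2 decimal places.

3.54 m/s

In east/north components (m/s): person relative to barge = (-0.274, 1.373); barge relative to water = (6.804, -1.646); water relative to ground = (-3.000, 0.000).
Sum = (3.529, -0.273) m/s.
Speed = |(3.529, -0.273)| = 3.540 m/s.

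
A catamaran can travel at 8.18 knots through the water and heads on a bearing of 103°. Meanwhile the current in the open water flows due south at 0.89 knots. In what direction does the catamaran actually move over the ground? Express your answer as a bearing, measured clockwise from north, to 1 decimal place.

Taking east as x and north as y: velocity relative to the water = (7.970, -1.840) knots; the water relative to ground = (0.000, -0.890) knots.
Velocity relative to ground = (7.970, -1.840) + (0.000, -0.890) = (7.970, -2.730) knots.
Bearing = atan2(7.97, -2.73) = 108.91° clockwise from north.

108.9°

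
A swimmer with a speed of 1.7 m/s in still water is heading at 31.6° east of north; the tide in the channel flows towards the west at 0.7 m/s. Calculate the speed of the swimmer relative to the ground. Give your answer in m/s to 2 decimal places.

Taking east as x and north as y: velocity relative to the water = (0.891, 1.448) m/s; the water relative to ground = (-0.700, 0.000) m/s.
Velocity relative to ground = (0.891, 1.448) + (-0.700, 0.000) = (0.191, 1.448) m/s.
Speed = |(0.191, 1.448)| = 1.460 m/s.

1.46 m/s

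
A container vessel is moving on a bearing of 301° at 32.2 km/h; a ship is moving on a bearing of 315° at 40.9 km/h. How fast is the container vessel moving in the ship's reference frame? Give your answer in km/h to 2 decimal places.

12.41 km/h

Taking east as x and north as y: container vessel velocity = (-27.601, 16.584) km/h; ship velocity = (-28.921, 28.921) km/h.
Velocity of container vessel relative to ship = (-27.601, 16.584) − (-28.921, 28.921) = (1.320, -12.336) km/h.
Magnitude = |(1.320, -12.336)| = 12.407 km/h.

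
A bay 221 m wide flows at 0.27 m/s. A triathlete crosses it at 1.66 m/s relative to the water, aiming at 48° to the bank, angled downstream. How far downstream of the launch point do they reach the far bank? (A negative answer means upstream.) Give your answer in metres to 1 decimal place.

Perpendicular speed = 1.234 m/s; crossing time = 221 / 1.234 = 179.147 s.
Net downstream speed = 1.381 m/s.
Drift = 1.381 × 179.147 = 247.359 m (downstream).

247.4 m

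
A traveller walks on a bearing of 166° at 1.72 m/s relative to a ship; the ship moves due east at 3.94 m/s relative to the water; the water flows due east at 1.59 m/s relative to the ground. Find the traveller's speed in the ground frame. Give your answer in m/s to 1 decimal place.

In east/north components (m/s): traveller relative to ship = (0.416, -1.669); ship relative to water = (3.940, 0.000); water relative to ground = (1.590, 0.000).
Sum = (5.946, -1.669) m/s.
Speed = |(5.946, -1.669)| = 6.176 m/s.

6.2 m/s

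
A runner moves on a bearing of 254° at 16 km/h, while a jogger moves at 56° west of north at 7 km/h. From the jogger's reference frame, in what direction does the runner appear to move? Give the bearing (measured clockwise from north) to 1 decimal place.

Taking east as x and north as y: runner velocity = (-15.380, -4.410) km/h; jogger velocity = (-5.803, 3.914) km/h.
Velocity of runner relative to jogger = (-15.380, -4.410) − (-5.803, 3.914) = (-9.577, -8.325) km/h.
Bearing = atan2(-9.58, -8.32) = 229.00° clockwise from north.

229.0°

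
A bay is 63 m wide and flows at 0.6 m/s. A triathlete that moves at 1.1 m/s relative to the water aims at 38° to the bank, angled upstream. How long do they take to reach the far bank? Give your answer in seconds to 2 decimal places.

The component of the triathlete's velocity perpendicular to the bank is 1.1 × sin 38° = 0.677 m/s.
Only the cross-stream component determines the crossing time; the current contributes nothing perpendicular to the bank.
Time = 63 / 0.677 = 93.026 s.

93.03 s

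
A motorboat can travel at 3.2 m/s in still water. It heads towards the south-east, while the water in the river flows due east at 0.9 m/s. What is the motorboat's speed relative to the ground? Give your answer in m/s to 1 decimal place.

Taking east as x and north as y: velocity relative to the water = (2.263, -2.263) m/s; the water relative to ground = (0.900, 0.000) m/s.
Velocity relative to ground = (2.263, -2.263) + (0.900, 0.000) = (3.163, -2.263) m/s.
Speed = |(3.163, -2.263)| = 3.889 m/s.

3.9 m/s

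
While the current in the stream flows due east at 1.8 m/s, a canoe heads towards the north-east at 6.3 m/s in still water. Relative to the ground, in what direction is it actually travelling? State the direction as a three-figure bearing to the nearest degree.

055°

Taking east as x and north as y: velocity relative to the water = (4.455, 4.455) m/s; the water relative to ground = (1.800, 0.000) m/s.
Velocity relative to ground = (4.455, 4.455) + (1.800, 0.000) = (6.255, 4.455) m/s.
Bearing = atan2(6.25, 4.45) = 54.54° clockwise from north.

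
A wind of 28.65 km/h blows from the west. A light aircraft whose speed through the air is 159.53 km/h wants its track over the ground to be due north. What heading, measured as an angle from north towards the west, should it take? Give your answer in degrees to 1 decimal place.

The wind pushes perpendicular to the desired track; the heading must have a component into the wind equal to 28.65 km/h: 159.53 sin θ = 28.65.
sin θ = 0.1796, so θ = 10.346°.

10.3°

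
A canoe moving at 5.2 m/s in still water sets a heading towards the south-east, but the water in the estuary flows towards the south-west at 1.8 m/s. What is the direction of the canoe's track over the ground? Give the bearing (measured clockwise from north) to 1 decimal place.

Taking east as x and north as y: velocity relative to the water = (3.677, -3.677) m/s; the water relative to ground = (-1.273, -1.273) m/s.
Velocity relative to ground = (3.677, -3.677) + (-1.273, -1.273) = (2.404, -4.950) m/s.
Bearing = atan2(2.40, -4.95) = 154.09° clockwise from north.

154.1°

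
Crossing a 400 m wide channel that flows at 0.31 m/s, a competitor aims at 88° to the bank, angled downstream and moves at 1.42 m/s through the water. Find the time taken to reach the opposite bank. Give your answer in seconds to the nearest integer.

The component of the competitor's velocity perpendicular to the bank is 1.42 × sin 88° = 1.419 m/s.
Only the cross-stream component determines the crossing time; the current contributes nothing perpendicular to the bank.
Time = 400 / 1.419 = 281.862 s.

282 s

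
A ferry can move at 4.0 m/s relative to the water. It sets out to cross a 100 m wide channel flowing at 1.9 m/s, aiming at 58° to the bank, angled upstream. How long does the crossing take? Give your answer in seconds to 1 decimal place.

29.5 s

The component of the ferry's velocity perpendicular to the bank is 4.0 × sin 58° = 3.392 m/s.
The current is parallel to the bank, so it does not affect the crossing time.
Time = 100 / 3.392 = 29.479 s.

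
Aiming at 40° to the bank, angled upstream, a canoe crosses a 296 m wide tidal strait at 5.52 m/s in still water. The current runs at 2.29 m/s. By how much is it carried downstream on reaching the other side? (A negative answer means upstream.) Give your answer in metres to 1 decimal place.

-161.7 m

Perpendicular speed = 3.548 m/s; crossing time = 296 / 3.548 = 83.423 s.
Net downstream speed = -1.939 m/s.
Drift = -1.939 × 83.423 = -161.721 m (upstream).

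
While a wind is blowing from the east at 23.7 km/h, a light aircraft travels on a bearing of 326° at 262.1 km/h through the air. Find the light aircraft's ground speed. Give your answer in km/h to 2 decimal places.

276.05 km/h

Taking east as x and north as y: velocity relative to the air = (-146.564, 217.291) km/h; the air relative to ground = (-23.700, 0.000) km/h.
Velocity relative to ground = (-146.564, 217.291) + (-23.700, 0.000) = (-170.264, 217.291) km/h.
Speed = |(-170.264, 217.291)| = 276.053 km/h.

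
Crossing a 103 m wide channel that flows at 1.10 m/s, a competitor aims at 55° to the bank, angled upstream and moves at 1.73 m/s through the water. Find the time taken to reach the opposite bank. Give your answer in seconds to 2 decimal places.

The component of the competitor's velocity perpendicular to the bank is 1.73 × sin 55° = 1.417 m/s.
The current is parallel to the bank, so it does not affect the crossing time.
Time = 103 / 1.417 = 72.682 s.

72.68 s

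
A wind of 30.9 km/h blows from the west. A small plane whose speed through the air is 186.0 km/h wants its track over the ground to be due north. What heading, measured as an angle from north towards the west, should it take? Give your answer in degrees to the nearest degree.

10°

The wind pushes perpendicular to the desired track; the heading must have a component into the wind equal to 30.9 km/h: 186.0 sin θ = 30.9.
sin θ = 0.1661, so θ = 9.563°.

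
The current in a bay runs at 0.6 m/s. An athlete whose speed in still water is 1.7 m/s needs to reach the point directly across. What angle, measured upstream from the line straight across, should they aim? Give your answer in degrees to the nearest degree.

To cancel the current, the upstream component of the athlete's velocity must equal the flow: 1.7 sin θ = 0.6.
sin θ = 0.6 / 1.7 = 0.3529.
θ = arcsin(0.3529) = 20.667°.

21°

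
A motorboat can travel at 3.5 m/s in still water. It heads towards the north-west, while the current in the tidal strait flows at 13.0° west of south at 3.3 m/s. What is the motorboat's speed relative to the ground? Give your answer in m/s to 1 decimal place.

Taking east as x and north as y: velocity relative to the water = (-2.475, 2.475) m/s; the water relative to ground = (-0.742, -3.215) m/s.
Velocity relative to ground = (-2.475, 2.475) + (-0.742, -3.215) = (-3.217, -0.741) m/s.
Speed = |(-3.217, -0.741)| = 3.301 m/s.

3.3 m/s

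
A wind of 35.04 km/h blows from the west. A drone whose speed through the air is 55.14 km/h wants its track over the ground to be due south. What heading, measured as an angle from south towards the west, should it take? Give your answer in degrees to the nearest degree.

The wind pushes perpendicular to the desired track; the heading must have a component into the wind equal to 35.04 km/h: 55.14 sin θ = 35.04.
sin θ = 0.6355, so θ = 39.455°.

39°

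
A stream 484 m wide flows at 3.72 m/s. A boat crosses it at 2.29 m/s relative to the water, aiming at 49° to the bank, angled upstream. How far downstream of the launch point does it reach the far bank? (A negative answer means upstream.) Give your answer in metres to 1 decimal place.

Perpendicular speed = 1.728 m/s; crossing time = 484 / 1.728 = 280.046 s.
Net downstream speed = 2.218 m/s.
Drift = 2.218 × 280.046 = 621.038 m (downstream).

621.0 m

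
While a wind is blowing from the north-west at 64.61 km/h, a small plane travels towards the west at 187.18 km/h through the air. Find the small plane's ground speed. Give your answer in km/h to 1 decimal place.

Taking east as x and north as y: velocity relative to the air = (-187.180, 0.000) km/h; the air relative to ground = (45.686, -45.686) km/h.
Velocity relative to ground = (-187.180, 0.000) + (45.686, -45.686) = (-141.494, -45.686) km/h.
Speed = |(-141.494, -45.686)| = 148.687 km/h.

148.7 km/h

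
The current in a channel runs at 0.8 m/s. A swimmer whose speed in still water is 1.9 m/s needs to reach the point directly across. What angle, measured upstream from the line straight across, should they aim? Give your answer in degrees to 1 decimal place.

24.9°

To cancel the current, the upstream component of the swimmer's velocity must equal the flow: 1.9 sin θ = 0.8.
sin θ = 0.8 / 1.9 = 0.4211.
θ = arcsin(0.4211) = 24.901°.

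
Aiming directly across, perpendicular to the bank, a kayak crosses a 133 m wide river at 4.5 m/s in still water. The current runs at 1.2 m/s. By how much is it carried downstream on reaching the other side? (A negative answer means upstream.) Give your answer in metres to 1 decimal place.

Perpendicular speed = 4.500 m/s; crossing time = 133 / 4.500 = 29.556 s.
Net downstream speed = 1.200 m/s.
Drift = 1.200 × 29.556 = 35.467 m (downstream).

35.5 m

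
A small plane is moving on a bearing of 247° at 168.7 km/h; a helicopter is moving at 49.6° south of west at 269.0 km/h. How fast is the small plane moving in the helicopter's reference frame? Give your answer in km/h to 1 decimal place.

Taking east as x and north as y: small plane velocity = (-155.289, -65.916) km/h; helicopter velocity = (-174.344, -204.854) km/h.
Velocity of small plane relative to helicopter = (-155.289, -65.916) − (-174.344, -204.854) = (19.055, 138.937) km/h.
Magnitude = |(19.055, 138.937)| = 140.238 km/h.

140.2 km/h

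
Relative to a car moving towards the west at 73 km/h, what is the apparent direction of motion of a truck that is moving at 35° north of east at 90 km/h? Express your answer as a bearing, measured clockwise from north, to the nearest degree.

Taking east as x and north as y: truck velocity = (73.724, 51.622) km/h; car velocity = (-73.000, 0.000) km/h.
Velocity of truck relative to car = (73.724, 51.622) − (-73.000, 0.000) = (146.724, 51.622) km/h.
Bearing = atan2(146.72, 51.62) = 70.62° clockwise from north.

071°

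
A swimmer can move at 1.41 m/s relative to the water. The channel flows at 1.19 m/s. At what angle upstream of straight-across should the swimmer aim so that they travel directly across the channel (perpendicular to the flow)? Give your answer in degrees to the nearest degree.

58°

To cancel the current, the upstream component of the swimmer's velocity must equal the flow: 1.41 sin θ = 1.19.
sin θ = 1.19 / 1.41 = 0.8440.
θ = arcsin(0.8440) = 57.562°.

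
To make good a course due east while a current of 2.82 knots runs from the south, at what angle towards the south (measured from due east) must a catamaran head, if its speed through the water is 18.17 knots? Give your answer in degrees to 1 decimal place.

8.9°

The current pushes perpendicular to the desired track; the heading must have a component into the current equal to 2.82 knots: 18.17 sin θ = 2.82.
sin θ = 0.1552, so θ = 8.928°.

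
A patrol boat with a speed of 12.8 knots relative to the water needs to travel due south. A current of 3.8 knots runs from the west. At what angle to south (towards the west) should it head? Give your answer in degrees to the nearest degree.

17°

The current pushes perpendicular to the desired track; the heading must have a component into the current equal to 3.8 knots: 12.8 sin θ = 3.8.
sin θ = 0.2969, so θ = 17.270°.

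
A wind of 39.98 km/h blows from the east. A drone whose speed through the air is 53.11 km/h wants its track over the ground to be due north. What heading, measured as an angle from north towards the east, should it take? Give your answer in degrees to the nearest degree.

49°

The wind pushes perpendicular to the desired track; the heading must have a component into the wind equal to 39.98 km/h: 53.11 sin θ = 39.98.
sin θ = 0.7528, so θ = 48.832°.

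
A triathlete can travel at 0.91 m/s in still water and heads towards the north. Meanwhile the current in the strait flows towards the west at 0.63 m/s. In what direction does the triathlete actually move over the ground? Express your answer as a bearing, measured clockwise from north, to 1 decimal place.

325.3°

Taking east as x and north as y: velocity relative to the water = (0.000, 0.910) m/s; the water relative to ground = (-0.630, 0.000) m/s.
Velocity relative to ground = (0.000, 0.910) + (-0.630, 0.000) = (-0.630, 0.910) m/s.
Bearing = atan2(-0.63, 0.91) = 325.30° clockwise from north.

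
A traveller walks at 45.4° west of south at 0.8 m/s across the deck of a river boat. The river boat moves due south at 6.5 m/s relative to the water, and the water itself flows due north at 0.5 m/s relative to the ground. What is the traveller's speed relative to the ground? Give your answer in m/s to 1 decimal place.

6.6 m/s

In east/north components (m/s): traveller relative to river boat = (-0.570, -0.562); river boat relative to water = (0.000, -6.500); water relative to ground = (0.000, 0.500).
Sum = (-0.570, -6.562) m/s.
Speed = |(-0.570, -6.562)| = 6.586 m/s.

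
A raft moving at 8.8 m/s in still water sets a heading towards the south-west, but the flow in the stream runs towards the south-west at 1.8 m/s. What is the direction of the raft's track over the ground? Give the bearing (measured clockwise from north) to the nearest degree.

225°

Taking east as x and north as y: velocity relative to the water = (-6.223, -6.223) m/s; the water relative to ground = (-1.273, -1.273) m/s.
Velocity relative to ground = (-6.223, -6.223) + (-1.273, -1.273) = (-7.495, -7.495) m/s.
Bearing = atan2(-7.50, -7.50) = 225.00° clockwise from north.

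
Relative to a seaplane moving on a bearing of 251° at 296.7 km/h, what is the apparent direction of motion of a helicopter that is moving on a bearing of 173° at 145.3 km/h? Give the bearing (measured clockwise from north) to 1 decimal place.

Taking east as x and north as y: helicopter velocity = (17.708, -144.217) km/h; seaplane velocity = (-280.535, -96.596) km/h.
Velocity of helicopter relative to seaplane = (17.708, -144.217) − (-280.535, -96.596) = (298.243, -47.621) km/h.
Bearing = atan2(298.24, -47.62) = 99.07° clockwise from north.

099.1°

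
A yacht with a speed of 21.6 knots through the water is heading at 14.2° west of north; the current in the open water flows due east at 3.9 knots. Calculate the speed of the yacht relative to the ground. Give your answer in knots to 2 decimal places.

Taking east as x and north as y: velocity relative to the water = (-5.299, 20.940) knots; the water relative to ground = (3.900, 0.000) knots.
Velocity relative to ground = (-5.299, 20.940) + (3.900, 0.000) = (-1.399, 20.940) knots.
Speed = |(-1.399, 20.940)| = 20.987 knots.

20.99 knots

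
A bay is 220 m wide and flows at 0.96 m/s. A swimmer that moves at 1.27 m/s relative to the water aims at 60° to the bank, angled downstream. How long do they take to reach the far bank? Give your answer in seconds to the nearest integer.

The component of the swimmer's velocity perpendicular to the bank is 1.27 × sin 60° = 1.100 m/s.
The current is parallel to the bank, so it does not affect the crossing time.
Time = 220 / 1.100 = 200.027 s.

200 s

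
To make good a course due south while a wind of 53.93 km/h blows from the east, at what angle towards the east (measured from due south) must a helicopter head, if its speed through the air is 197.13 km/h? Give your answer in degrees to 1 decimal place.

15.9°

The wind pushes perpendicular to the desired track; the heading must have a component into the wind equal to 53.93 km/h: 197.13 sin θ = 53.93.
sin θ = 0.2736, so θ = 15.877°.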